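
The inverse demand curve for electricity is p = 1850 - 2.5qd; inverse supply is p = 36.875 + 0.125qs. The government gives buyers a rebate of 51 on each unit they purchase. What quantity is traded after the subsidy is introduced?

Pre-subsidy: 1850 - 2.5q = 36.875 + 0.125q gives q* = 4835/7 and p* = 1725/14.
With the rebate, buyers effectively pay pb = ps − 51, where ps is the price sellers receive.
On the curves, pb = 1850 - 2.5q and ps = 36.875 + 0.125q; the wedge ps − pb = 51 gives 36.875 + 0.125q − (1850 - 2.5q) = 51, so q' = 4971/7.
Then pb = 1850 − 2.5·(4971/7) = 1045/14 and ps = 36.875 + 0.125·(4971/7) = 1759/14.

q' = 4971/7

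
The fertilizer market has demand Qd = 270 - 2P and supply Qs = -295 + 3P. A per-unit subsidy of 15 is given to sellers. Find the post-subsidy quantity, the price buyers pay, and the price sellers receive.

Q' = 62; buyers pay 104; sellers receive 119

Pre-subsidy: 270 - 2P = -295 + 3P gives P* = 113, Q* = 44.
With the subsidy, sellers receive Ps = Pb + 15 for each unit, where Pb is the price buyers pay.
Supply in terms of Pb becomes Qs = -295 + 3(Pb + 15) = -250 + 3Pb. Setting this equal to demand: 270 - 2Pb = -250 + 3Pb, so Pb = 104.
Sellers receive Ps = 104 + 15 = 119; Q' = 270 − 2·104 = 62.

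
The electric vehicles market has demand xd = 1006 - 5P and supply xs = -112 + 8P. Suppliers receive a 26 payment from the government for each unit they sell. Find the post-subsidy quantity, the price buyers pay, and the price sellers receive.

x' = 656; buyers pay 70; sellers receive 96

Pre-subsidy: 1006 - 5P = -112 + 8P gives P* = 86, x* = 576.
With the subsidy, sellers receive Ps = Pb + 26 for each unit, where Pb is the price buyers pay.
Supply in terms of Pb becomes xs = -112 + 8(Pb + 26) = 96 + 8Pb. Setting this equal to demand: 1006 - 5Pb = 96 + 8Pb, so Pb = 70.
Sellers receive Ps = 70 + 26 = 96; x' = 1006 − 5·70 = 656.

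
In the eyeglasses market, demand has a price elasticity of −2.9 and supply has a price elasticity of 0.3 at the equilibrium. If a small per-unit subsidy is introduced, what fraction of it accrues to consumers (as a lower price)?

For a small subsidy around the equilibrium, the benefit split depends on the relative slopes, which at a point are proportional to the elasticities.
Buyer share = εs/(εs + |εd|) = 0.3/(0.3 + 2.9) = 0.09375; seller share = |εd|/(εs + |εd|) = 0.90625.

Consumer share = 0.09375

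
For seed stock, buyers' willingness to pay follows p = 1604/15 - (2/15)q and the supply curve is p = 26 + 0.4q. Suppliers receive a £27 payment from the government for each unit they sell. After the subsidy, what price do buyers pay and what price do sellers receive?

Pre-subsidy: 1604/15 - (2/15)q = 26 + 0.4q gives q* = 151.75 and p* = 86.7.
With the subsidy, sellers receive ps = pb + 27 for each unit, where pb is the price buyers pay.
On the curves, pb = 1604/15 - (2/15)q and ps = 26 + 0.4q; the wedge ps − pb = 27 gives 26 + 0.4q − (1604/15 - (2/15)q) = 27, so q' = 202.375.
Then pb = 1604/15 − (2/15)·202.375 = 79.95 and ps = 26 + 0.4·202.375 = 106.95.

Buyers pay £79.95; sellers receive £106.95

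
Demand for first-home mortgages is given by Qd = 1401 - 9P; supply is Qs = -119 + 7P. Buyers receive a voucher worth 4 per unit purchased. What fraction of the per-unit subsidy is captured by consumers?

Consumer share = 0.4375

Pre-subsidy: 1401 - 9P = -119 + 7P gives P* = 95, Q* = 546.
With the rebate, buyers effectively pay Pb = Ps − 4, where Ps is the price sellers receive.
Demand in terms of Ps becomes Qd = 1401 − 9(Ps − 4) = 1437 - 9Ps. Setting this equal to supply: 1437 - 9Ps = -119 + 7Ps, so Ps = 97.25.
Buyers pay Pb = 97.25 − 4 = 93.25; Q' = -119 + 7·97.25 = 561.75.
Buyers' price falls by P* − Pb = 95 − 93.25 = 1.75; sellers' price rises by Ps − P* = 97.25 − 95 = 2.25.
So consumers capture 1.75/4 = 0.4375 of each unit of subsidy.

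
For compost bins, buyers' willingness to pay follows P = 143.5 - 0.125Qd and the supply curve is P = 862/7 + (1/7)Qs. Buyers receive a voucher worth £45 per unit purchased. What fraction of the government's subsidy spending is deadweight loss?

Pre-subsidy: 143.5 - 0.125Q = 862/7 + (1/7)Q gives Q* = 76 and P* = 134.
With the rebate, buyers effectively pay Pb = Ps − 45, where Ps is the price sellers receive.
On the curves, Pb = 143.5 - 0.125Q and Ps = 862/7 + (1/7)Q; the wedge Ps − Pb = 45 gives 862/7 + (1/7)Q − (143.5 - 0.125Q) = 45, so Q' = 244.
Then Pb = 143.5 − 0.125·244 = 113 and Ps = 862/7 + (1/7)·244 = 158.
ΔCS = ½(76 + 244)(134 − 113) = 3360; ΔPS = ½(76 + 244)(158 − 134) = 3840.
Government spending = 45 × 244 = 10980.
DWL = ½ × 45 × (244 − 76) = 3780; fraction = 3780 / 10980 = 21/61.

DWL / government spending = 21/61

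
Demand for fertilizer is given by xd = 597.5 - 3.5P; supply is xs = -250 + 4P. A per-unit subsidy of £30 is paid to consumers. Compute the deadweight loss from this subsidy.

Pre-subsidy: 597.5 - 3.5P = -250 + 4P gives P* = 113, x* = 202.
With the rebate, buyers effectively pay Pb = Ps − 30, where Ps is the price sellers receive.
Demand in terms of Ps becomes xd = 597.5 − 3.5(Ps − 30) = 702.5 - 3.5Ps. Setting this equal to supply: 702.5 - 3.5Ps = -250 + 4Ps, so Ps = 127.
Buyers pay Pb = 127 − 30 = 97; x' = -250 + 4·127 = 258.
The subsidy expands output by 258 − 202 = 56 past the efficient level; on those units the gap between marginal cost and willingness to pay runs from 0 up to 30.
DWL = ½ × 30 × 56 = 840.

Deadweight loss = £840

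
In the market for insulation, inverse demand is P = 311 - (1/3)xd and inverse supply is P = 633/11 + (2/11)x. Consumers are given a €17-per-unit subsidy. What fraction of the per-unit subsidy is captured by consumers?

Pre-subsidy: 311 - (1/3)x = 633/11 + (2/11)x gives x* = 492 and P* = 147.
With the rebate, buyers effectively pay Pb = Ps − 17, where Ps is the price sellers receive.
On the curves, Pb = 311 - (1/3)x and Ps = 633/11 + (2/11)x; the wedge Ps − Pb = 17 gives 633/11 + (2/11)x − (311 - (1/3)x) = 17, so x' = 525.
Then Pb = 311 − (1/3)·525 = 136 and Ps = 633/11 + (2/11)·525 = 153.
Buyers' price falls by P* − Pb = 147 − 136 = 11; sellers' price rises by Ps − P* = 153 − 147 = 6.
So consumers capture 11/17 = 11/17 of each unit of subsidy.

Consumer share = 11/17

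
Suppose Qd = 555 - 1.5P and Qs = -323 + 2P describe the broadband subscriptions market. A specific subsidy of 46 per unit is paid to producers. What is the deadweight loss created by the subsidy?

Pre-subsidy: 555 - 1.5P = -323 + 2P gives P* = 1756/7, Q* = 1251/7.
With the subsidy, sellers receive Ps = Pb + 46 for each unit, where Pb is the price buyers pay.
Supply in terms of Pb becomes Qs = -323 + 2(Pb + 46) = -231 + 2Pb. Setting this equal to demand: 555 - 1.5Pb = -231 + 2Pb, so Pb = 1572/7.
Sellers receive Ps = 1572/7 + 46 = 1894/7; Q' = 555 − 1.5·(1572/7) = 1527/7.
The subsidy expands output by 1527/7 − 1251/7 = 276/7 past the efficient level; on those units the gap between marginal cost and willingness to pay runs from 0 up to 46.
DWL = ½ × 46 × 276/7 = 6348/7.

Deadweight loss = 6348/7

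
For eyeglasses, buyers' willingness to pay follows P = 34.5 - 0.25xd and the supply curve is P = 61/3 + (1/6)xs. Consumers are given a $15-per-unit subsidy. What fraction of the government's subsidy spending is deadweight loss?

DWL / government spending = 9/35

Pre-subsidy: 34.5 - 0.25x = 61/3 + (1/6)x gives x* = 34 and P* = 26.
With the rebate, buyers effectively pay Pb = Ps − 15, where Ps is the price sellers receive.
On the curves, Pb = 34.5 - 0.25x and Ps = 61/3 + (1/6)x; the wedge Ps − Pb = 15 gives 61/3 + (1/6)x − (34.5 - 0.25x) = 15, so x' = 70.
Then Pb = 34.5 − 0.25·70 = 17 and Ps = 61/3 + (1/6)·70 = 32.
ΔCS = ½(34 + 70)(26 − 17) = 468; ΔPS = ½(34 + 70)(32 − 26) = 312.
Government spending = 15 × 70 = 1050.
DWL = ½ × 15 × (70 − 34) = 270; fraction = 270 / 1050 = 9/35.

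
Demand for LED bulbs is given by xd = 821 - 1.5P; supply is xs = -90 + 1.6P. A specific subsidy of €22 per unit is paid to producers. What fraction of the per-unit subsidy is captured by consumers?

Consumer share = 16/31

Pre-subsidy: 821 - 1.5P = -90 + 1.6P gives P* = 9110/31, x* = 11786/31.
With the subsidy, sellers receive Ps = Pb + 22 for each unit, where Pb is the price buyers pay.
Supply in terms of Pb becomes xs = -90 + 1.6(Pb + 22) = -54.8 + 1.6Pb. Setting this equal to demand: 821 - 1.5Pb = -54.8 + 1.6Pb, so Pb = 8758/31.
Sellers receive Ps = 8758/31 + 22 = 9440/31; x' = 821 − 1.5·(8758/31) = 12314/31.
Buyers' price falls by P* − Pb = 9110/31 − 8758/31 = 352/31; sellers' price rises by Ps − P* = 9440/31 − 9110/31 = 330/31.
So consumers capture (352/31)/22 = 16/31 of each unit of subsidy.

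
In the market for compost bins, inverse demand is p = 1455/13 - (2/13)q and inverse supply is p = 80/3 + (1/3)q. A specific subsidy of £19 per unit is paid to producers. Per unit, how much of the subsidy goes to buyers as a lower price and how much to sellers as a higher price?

Buyers gain £6 per unit; sellers gain £13 per unit

Pre-subsidy: 1455/13 - (2/13)q = 80/3 + (1/3)q gives q* = 175 and p* = 85.
With the subsidy, sellers receive ps = pb + 19 for each unit, where pb is the price buyers pay.
On the curves, pb = 1455/13 - (2/13)q and ps = 80/3 + (1/3)q; the wedge ps − pb = 19 gives 80/3 + (1/3)q − (1455/13 - (2/13)q) = 19, so q' = 214.
Then pb = 1455/13 − (2/13)·214 = 79 and ps = 80/3 + (1/3)·214 = 98.
Buyers' price falls by p* − pb = 85 − 79 = 6; sellers' price rises by ps − p* = 98 − 85 = 13.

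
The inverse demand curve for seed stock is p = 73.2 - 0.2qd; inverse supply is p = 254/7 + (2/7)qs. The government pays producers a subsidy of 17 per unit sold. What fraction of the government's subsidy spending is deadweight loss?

Pre-subsidy: 73.2 - 0.2q = 254/7 + (2/7)q gives q* = 76 and p* = 58.
With the subsidy, sellers receive ps = pb + 17 for each unit, where pb is the price buyers pay.
On the curves, pb = 73.2 - 0.2q and ps = 254/7 + (2/7)q; the wedge ps − pb = 17 gives 254/7 + (2/7)q − (73.2 - 0.2q) = 17, so q' = 111.
Then pb = 73.2 − 0.2·111 = 51 and ps = 254/7 + (2/7)·111 = 68.
ΔCS = ½(76 + 111)(58 − 51) = 654.5; ΔPS = ½(76 + 111)(68 − 58) = 935.
Government spending = 17 × 111 = 1887.
DWL = ½ × 17 × (111 − 76) = 297.5; fraction = 297.5 / 1887 = 35/222.

DWL / government spending = 35/222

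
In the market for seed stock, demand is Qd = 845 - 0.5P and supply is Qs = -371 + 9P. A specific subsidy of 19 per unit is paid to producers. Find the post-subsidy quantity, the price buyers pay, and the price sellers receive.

Pre-subsidy: 845 - 0.5P = -371 + 9P gives P* = 128, Q* = 781.
With the subsidy, sellers receive Ps = Pb + 19 for each unit, where Pb is the price buyers pay.
Supply in terms of Pb becomes Qs = -371 + 9(Pb + 19) = -200 + 9Pb. Setting this equal to demand: 845 - 0.5Pb = -200 + 9Pb, so Pb = 110.
Sellers receive Ps = 110 + 19 = 129; Q' = 845 − 0.5·110 = 790.

Q' = 790; buyers pay 110; sellers receive 129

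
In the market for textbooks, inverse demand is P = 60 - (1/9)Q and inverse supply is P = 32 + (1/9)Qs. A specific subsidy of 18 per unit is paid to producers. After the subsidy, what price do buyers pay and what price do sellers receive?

Buyers pay 37; sellers receive 55

Pre-subsidy: 60 - (1/9)Q = 32 + (1/9)Q gives Q* = 126 and P* = 46.
With the subsidy, sellers receive Ps = Pb + 18 for each unit, where Pb is the price buyers pay.
On the curves, Pb = 60 - (1/9)Q and Ps = 32 + (1/9)Q; the wedge Ps − Pb = 18 gives 32 + (1/9)Q − (60 - (1/9)Q) = 18, so Q' = 207.
Then Pb = 60 − (1/9)·207 = 37 and Ps = 32 + (1/9)·207 = 55.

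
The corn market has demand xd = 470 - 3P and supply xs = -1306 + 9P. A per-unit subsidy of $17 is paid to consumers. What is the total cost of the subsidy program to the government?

Government cost = $1092.25

Pre-subsidy: 470 - 3P = -1306 + 9P gives P* = 148, x* = 26.
With the rebate, buyers effectively pay Pb = Ps − 17, where Ps is the price sellers receive.
Demand in terms of Ps becomes xd = 470 − 3(Ps − 17) = 521 - 3Ps. Setting this equal to supply: 521 - 3Ps = -1306 + 9Ps, so Ps = 152.25.
Buyers pay Pb = 152.25 − 17 = 135.25; x' = -1306 + 9·152.25 = 64.25.
Government outlay = subsidy × quantity = 17 × 64.25 = 1092.25.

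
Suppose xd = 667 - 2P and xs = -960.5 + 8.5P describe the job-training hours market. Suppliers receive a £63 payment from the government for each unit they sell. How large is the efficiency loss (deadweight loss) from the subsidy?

Deadweight loss = £3213

Pre-subsidy: 667 - 2P = -960.5 + 8.5P gives P* = 155, x* = 357.
With the subsidy, sellers receive Ps = Pb + 63 for each unit, where Pb is the price buyers pay.
Supply in terms of Pb becomes xs = -960.5 + 8.5(Pb + 63) = -425 + 8.5Pb. Setting this equal to demand: 667 - 2Pb = -425 + 8.5Pb, so Pb = 104.
Sellers receive Ps = 104 + 63 = 167; x' = 667 − 2·104 = 459.
The subsidy expands output by 459 − 357 = 102 past the efficient level; on those units the gap between marginal cost and willingness to pay runs from 0 up to 63.
DWL = ½ × 63 × 102 = 3213.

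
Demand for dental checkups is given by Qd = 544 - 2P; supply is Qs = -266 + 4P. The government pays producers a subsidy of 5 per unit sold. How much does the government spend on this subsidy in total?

Pre-subsidy: 544 - 2P = -266 + 4P gives P* = 135, Q* = 274.
With the subsidy, sellers receive Ps = Pb + 5 for each unit, where Pb is the price buyers pay.
Supply in terms of Pb becomes Qs = -266 + 4(Pb + 5) = -246 + 4Pb. Setting this equal to demand: 544 - 2Pb = -246 + 4Pb, so Pb = 395/3.
Sellers receive Ps = 395/3 + 5 = 410/3; Q' = 544 − 2·(395/3) = 842/3.
Government outlay = subsidy × quantity = 5 × 842/3 = 4210/3.

Government cost = 4210/3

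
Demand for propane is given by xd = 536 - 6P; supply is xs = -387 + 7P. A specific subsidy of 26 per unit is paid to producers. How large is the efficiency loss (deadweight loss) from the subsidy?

Pre-subsidy: 536 - 6P = -387 + 7P gives P* = 71, x* = 110.
With the subsidy, sellers receive Ps = Pb + 26 for each unit, where Pb is the price buyers pay.
Supply in terms of Pb becomes xs = -387 + 7(Pb + 26) = -205 + 7Pb. Setting this equal to demand: 536 - 6Pb = -205 + 7Pb, so Pb = 57.
Sellers receive Ps = 57 + 26 = 83; x' = 536 − 6·57 = 194.
The subsidy expands output by 194 − 110 = 84 past the efficient level; on those units the gap between marginal cost and willingness to pay runs from 0 up to 26.
DWL = ½ × 26 × 84 = 1092.

Deadweight loss = 1092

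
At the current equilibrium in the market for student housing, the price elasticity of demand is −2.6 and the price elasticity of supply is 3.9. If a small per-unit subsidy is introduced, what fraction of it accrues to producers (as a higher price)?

Producer share = 0.4

For a small subsidy around the equilibrium, the benefit split depends on the relative slopes, which at a point are proportional to the elasticities.
Buyer share = εs/(εs + |εd|) = 3.9/(3.9 + 2.6) = 0.6; seller share = |εd|/(εs + |εd|) = 0.4.
So producers capture 0.4 of the subsidy.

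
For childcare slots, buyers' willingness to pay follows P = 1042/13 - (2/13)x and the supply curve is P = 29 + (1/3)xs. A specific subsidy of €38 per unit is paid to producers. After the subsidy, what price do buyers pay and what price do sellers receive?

Buyers pay €52; sellers receive €90

Pre-subsidy: 1042/13 - (2/13)x = 29 + (1/3)x gives x* = 105 and P* = 64.
With the subsidy, sellers receive Ps = Pb + 38 for each unit, where Pb is the price buyers pay.
On the curves, Pb = 1042/13 - (2/13)x and Ps = 29 + (1/3)x; the wedge Ps − Pb = 38 gives 29 + (1/3)x − (1042/13 - (2/13)x) = 38, so x' = 183.
Then Pb = 1042/13 − (2/13)·183 = 52 and Ps = 29 + (1/3)·183 = 90.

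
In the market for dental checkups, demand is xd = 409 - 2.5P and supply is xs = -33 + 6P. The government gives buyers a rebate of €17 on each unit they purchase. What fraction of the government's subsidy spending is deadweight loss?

Pre-subsidy: 409 - 2.5P = -33 + 6P gives P* = 52, x* = 279.
With the rebate, buyers effectively pay Pb = Ps − 17, where Ps is the price sellers receive.
Demand in terms of Ps becomes xd = 409 − 2.5(Ps − 17) = 451.5 - 2.5Ps. Setting this equal to supply: 451.5 - 2.5Ps = -33 + 6Ps, so Ps = 57.
Buyers pay Pb = 57 − 17 = 40; x' = -33 + 6·57 = 309.
ΔCS = ½(279 + 309)(52 − 40) = 3528; ΔPS = ½(279 + 309)(57 − 52) = 1470.
Government spending = 17 × 309 = 5253.
DWL = ½ × 17 × (309 − 279) = 255; fraction = 255 / 5253 = 5/103.

DWL / government spending = 5/103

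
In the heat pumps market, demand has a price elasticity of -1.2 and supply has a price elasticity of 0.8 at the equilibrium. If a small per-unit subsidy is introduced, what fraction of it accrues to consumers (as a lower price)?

For a small subsidy around the equilibrium, the benefit split depends on the relative slopes, which at a point are proportional to the elasticities.
Buyer share = εs/(εs + |εd|) = 0.8/(0.8 + 1.2) = 0.4; seller share = |εd|/(εs + |εd|) = 0.6.

Consumer share = 0.4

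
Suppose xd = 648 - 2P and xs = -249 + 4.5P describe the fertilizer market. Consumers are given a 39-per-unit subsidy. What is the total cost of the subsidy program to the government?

Government cost = 16614

Pre-subsidy: 648 - 2P = -249 + 4.5P gives P* = 138, x* = 372.
With the rebate, buyers effectively pay Pb = Ps − 39, where Ps is the price sellers receive.
Demand in terms of Ps becomes xd = 648 − 2(Ps − 39) = 726 - 2Ps. Setting this equal to supply: 726 - 2Ps = -249 + 4.5Ps, so Ps = 150.
Buyers pay Pb = 150 − 39 = 111; x' = -249 + 4.5·150 = 426.
Government outlay = subsidy × quantity = 39 × 426 = 16614.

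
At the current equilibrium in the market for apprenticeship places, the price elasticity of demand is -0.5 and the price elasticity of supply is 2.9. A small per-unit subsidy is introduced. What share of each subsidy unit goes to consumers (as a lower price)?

Consumer share = 29/34

For a small subsidy around the equilibrium, the benefit split depends on the relative slopes, which at a point are proportional to the elasticities.
Buyer share = εs/(εs + |εd|) = 2.9/(2.9 + 0.5) = 29/34; seller share = |εd|/(εs + |εd|) = 5/34.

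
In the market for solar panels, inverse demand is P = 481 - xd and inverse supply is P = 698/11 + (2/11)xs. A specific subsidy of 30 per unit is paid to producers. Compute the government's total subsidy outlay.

Government cost = 147690/13

Pre-subsidy: 481 - x = 698/11 + (2/11)x gives x* = 4593/13 and P* = 1660/13.
With the subsidy, sellers receive Ps = Pb + 30 for each unit, where Pb is the price buyers pay.
On the curves, Pb = 481 - x and Ps = 698/11 + (2/11)x; the wedge Ps − Pb = 30 gives 698/11 + (2/11)x − (481 - x) = 30, so x' = 4923/13.
Then Pb = 481 − 1·(4923/13) = 1330/13 and Ps = 698/11 + (2/11)·(4923/13) = 1720/13.
Government outlay = subsidy × quantity = 30 × 4923/13 = 147690/13.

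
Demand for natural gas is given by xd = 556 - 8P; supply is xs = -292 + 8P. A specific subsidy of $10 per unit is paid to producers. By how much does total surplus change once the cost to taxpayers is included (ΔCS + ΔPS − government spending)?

Pre-subsidy: 556 - 8P = -292 + 8P gives P* = 53, x* = 132.
With the subsidy, sellers receive Ps = Pb + 10 for each unit, where Pb is the price buyers pay.
Supply in terms of Pb becomes xs = -292 + 8(Pb + 10) = -212 + 8Pb. Setting this equal to demand: 556 - 8Pb = -212 + 8Pb, so Pb = 48.
Sellers receive Ps = 48 + 10 = 58; x' = 556 − 8·48 = 172.
ΔCS = ½(132 + 172)(53 − 48) = 760; ΔPS = ½(132 + 172)(58 − 53) = 760.
Government spending = 10 × 172 = 1720.
Net change = 760 + 760 − 1720 = -200. The loss equals the DWL triangle ½·10·40.

Net change in total surplus = -$200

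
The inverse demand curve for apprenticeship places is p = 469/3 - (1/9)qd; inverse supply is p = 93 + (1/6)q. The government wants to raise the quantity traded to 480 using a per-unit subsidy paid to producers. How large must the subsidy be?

Required subsidy s = 70 per unit

At q = 480, from the demand curve buyers pay pb = 469/3 − (1/9)·480 = 103; from the supply curve sellers need ps = 93 + (1/6)·480 = 173.
The subsidy must fill the gap: s = ps − pb = 173 − 103 = 70.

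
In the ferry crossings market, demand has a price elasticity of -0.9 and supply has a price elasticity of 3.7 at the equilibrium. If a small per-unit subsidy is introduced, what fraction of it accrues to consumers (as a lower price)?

Consumer share = 37/46

For a small subsidy around the equilibrium, the benefit split depends on the relative slopes, which at a point are proportional to the elasticities.
Buyer share = εs/(εs + |εd|) = 3.7/(3.7 + 0.9) = 37/46; seller share = |εd|/(εs + |εd|) = 9/46.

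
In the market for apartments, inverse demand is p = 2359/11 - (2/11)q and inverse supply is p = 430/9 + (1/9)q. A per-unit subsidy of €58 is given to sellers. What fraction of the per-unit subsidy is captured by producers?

Pre-subsidy: 2359/11 - (2/11)q = 430/9 + (1/9)q gives q* = 569 and p* = 111.
With the subsidy, sellers receive ps = pb + 58 for each unit, where pb is the price buyers pay.
On the curves, pb = 2359/11 - (2/11)q and ps = 430/9 + (1/9)q; the wedge ps − pb = 58 gives 430/9 + (1/9)q − (2359/11 - (2/11)q) = 58, so q' = 767.
Then pb = 2359/11 − (2/11)·767 = 75 and ps = 430/9 + (1/9)·767 = 133.
Buyers' price falls by p* − pb = 111 − 75 = 36; sellers' price rises by ps − p* = 133 − 111 = 22.
So producers capture 22/58 = 11/29 of each unit of subsidy.

Producer share = 11/29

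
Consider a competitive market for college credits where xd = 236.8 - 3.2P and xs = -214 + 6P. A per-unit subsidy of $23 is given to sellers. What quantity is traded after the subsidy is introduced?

Pre-subsidy: 236.8 - 3.2P = -214 + 6P gives P* = 49, x* = 80.
With the subsidy, sellers receive Ps = Pb + 23 for each unit, where Pb is the price buyers pay.
Supply in terms of Pb becomes xs = -214 + 6(Pb + 23) = -76 + 6Pb. Setting this equal to demand: 236.8 - 3.2Pb = -76 + 6Pb, so Pb = 34.
Sellers receive Ps = 34 + 23 = 57; x' = 236.8 − 3.2·34 = 128.

x' = 128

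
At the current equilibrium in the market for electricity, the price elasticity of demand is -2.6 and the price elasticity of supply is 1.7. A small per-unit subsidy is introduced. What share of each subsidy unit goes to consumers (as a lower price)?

For a small subsidy around the equilibrium, the benefit split depends on the relative slopes, which at a point are proportional to the elasticities.
Buyer share = εs/(εs + |εd|) = 1.7/(1.7 + 2.6) = 17/43; seller share = |εd|/(εs + |εd|) = 26/43.

Consumer share = 17/43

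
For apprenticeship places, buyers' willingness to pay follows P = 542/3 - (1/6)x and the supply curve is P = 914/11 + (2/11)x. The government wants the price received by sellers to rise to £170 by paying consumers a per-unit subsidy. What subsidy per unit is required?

Required subsidy s = £69 per unit

At a seller price of 170, quantity supplied is -457 + 5.5·170 = 478.
Buyers absorb 478 only when they pay Pb = 542/3 − (1/6)·478 = 101.
s = Ps − Pb = 170 − 101 = 69.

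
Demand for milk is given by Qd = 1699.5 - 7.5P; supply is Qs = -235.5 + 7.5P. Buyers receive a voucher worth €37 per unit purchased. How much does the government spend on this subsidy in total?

Government cost = €32217.75

Pre-subsidy: 1699.5 - 7.5P = -235.5 + 7.5P gives P* = 129, Q* = 732.
With the rebate, buyers effectively pay Pb = Ps − 37, where Ps is the price sellers receive.
Demand in terms of Ps becomes Qd = 1699.5 − 7.5(Ps − 37) = 1977 - 7.5Ps. Setting this equal to supply: 1977 - 7.5Ps = -235.5 + 7.5Ps, so Ps = 147.5.
Buyers pay Pb = 147.5 − 37 = 110.5; Q' = -235.5 + 7.5·147.5 = 870.75.
Government outlay = subsidy × quantity = 37 × 870.75 = 32217.75.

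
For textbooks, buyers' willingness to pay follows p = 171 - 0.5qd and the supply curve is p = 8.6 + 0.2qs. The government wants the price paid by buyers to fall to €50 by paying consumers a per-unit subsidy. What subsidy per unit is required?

At a buyer price of 50, quantity demanded is 342 − 2·50 = 242.
Sellers supply 242 only when they receive ps = 8.6 + 0.2·242 = 57.
s = ps − pb = 57 − 50 = 7.

Required subsidy s = €7 per unit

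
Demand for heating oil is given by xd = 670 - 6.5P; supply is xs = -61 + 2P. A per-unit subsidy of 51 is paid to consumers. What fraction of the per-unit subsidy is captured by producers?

Pre-subsidy: 670 - 6.5P = -61 + 2P gives P* = 86, x* = 111.
With the rebate, buyers effectively pay Pb = Ps − 51, where Ps is the price sellers receive.
Demand in terms of Ps becomes xd = 670 − 6.5(Ps − 51) = 1001.5 - 6.5Ps. Setting this equal to supply: 1001.5 - 6.5Ps = -61 + 2Ps, so Ps = 125.
Buyers pay Pb = 125 − 51 = 74; x' = -61 + 2·125 = 189.
Buyers' price falls by P* − Pb = 86 − 74 = 12; sellers' price rises by Ps − P* = 125 − 86 = 39.
So producers capture 39/51 = 13/17 of each unit of subsidy.

Producer share = 13/17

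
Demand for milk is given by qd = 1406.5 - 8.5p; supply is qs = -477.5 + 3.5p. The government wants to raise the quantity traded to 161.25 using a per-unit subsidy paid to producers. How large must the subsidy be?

Required subsidy s = 36 per unit

At q = 161.25, invert demand for the buyer price: pb = (1406.5 − 161.25)/8.5 = 146.5; invert supply for the seller price: ps = (161.25 − (-477.5))/3.5 = 182.5.
The subsidy must fill the gap: s = ps − pb = 182.5 − 146.5 = 36.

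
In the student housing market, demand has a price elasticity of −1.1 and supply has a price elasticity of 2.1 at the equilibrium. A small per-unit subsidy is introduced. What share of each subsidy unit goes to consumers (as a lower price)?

Consumer share = 0.65625

For a small subsidy around the equilibrium, the benefit split depends on the relative slopes, which at a point are proportional to the elasticities.
Buyer share = εs/(εs + |εd|) = 2.1/(2.1 + 1.1) = 0.65625; seller share = |εd|/(εs + |εd|) = 0.34375.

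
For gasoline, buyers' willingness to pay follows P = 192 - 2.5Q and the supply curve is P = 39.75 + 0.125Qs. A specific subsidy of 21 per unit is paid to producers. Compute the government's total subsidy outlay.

Pre-subsidy: 192 - 2.5Q = 39.75 + 0.125Q gives Q* = 58 and P* = 47.
With the subsidy, sellers receive Ps = Pb + 21 for each unit, where Pb is the price buyers pay.
On the curves, Pb = 192 - 2.5Q and Ps = 39.75 + 0.125Q; the wedge Ps − Pb = 21 gives 39.75 + 0.125Q − (192 - 2.5Q) = 21, so Q' = 66.
Then Pb = 192 − 2.5·66 = 27 and Ps = 39.75 + 0.125·66 = 48.
Government outlay = subsidy × quantity = 21 × 66 = 1386.

Government cost = 1386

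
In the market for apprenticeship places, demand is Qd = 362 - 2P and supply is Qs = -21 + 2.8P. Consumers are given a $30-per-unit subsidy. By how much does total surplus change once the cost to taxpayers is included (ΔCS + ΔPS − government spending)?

Pre-subsidy: 362 - 2P = -21 + 2.8P gives P* = 1915/24, Q* = 2429/12.
With the rebate, buyers effectively pay Pb = Ps − 30, where Ps is the price sellers receive.
Demand in terms of Ps becomes Qd = 362 − 2(Ps − 30) = 422 - 2Ps. Setting this equal to supply: 422 - 2Ps = -21 + 2.8Ps, so Ps = 2215/24.
Buyers pay Pb = 2215/24 − 30 = 1495/24; Q' = -21 + 2.8·(2215/24) = 2849/12.
ΔCS = ½(2429/12 + 2849/12)(1915/24 − 1495/24) = 92365/24; ΔPS = ½(2429/12 + 2849/12)(2215/24 − 1915/24) = 65975/24.
Government spending = 30 × 2849/12 = 7122.5.
Net change = 92365/24 + 65975/24 − 7122.5 = -525. The loss equals the DWL triangle ½·30·35.

Net change in total surplus = -$525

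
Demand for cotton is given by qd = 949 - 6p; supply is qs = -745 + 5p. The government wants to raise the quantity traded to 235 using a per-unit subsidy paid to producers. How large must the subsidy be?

At q = 235, invert demand for the buyer price: pb = (949 − 235)/6 = 119; invert supply for the seller price: ps = (235 − (-745))/5 = 196.
The subsidy must fill the gap: s = ps − pb = 196 − 119 = 77.

Required subsidy s = 77 per unit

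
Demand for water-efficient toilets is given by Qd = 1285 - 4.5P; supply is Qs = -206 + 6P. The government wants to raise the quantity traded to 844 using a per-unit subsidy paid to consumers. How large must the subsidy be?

At Q = 844, invert demand for the buyer price: Pb = (1285 − 844)/4.5 = 98; invert supply for the seller price: Ps = (844 − (-206))/6 = 175.
The subsidy must fill the gap: s = Ps − Pb = 175 − 98 = 77.

Required subsidy s = 77 per unit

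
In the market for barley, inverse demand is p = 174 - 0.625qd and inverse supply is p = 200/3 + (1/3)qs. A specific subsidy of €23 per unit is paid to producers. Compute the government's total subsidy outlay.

Government cost = €3128

Pre-subsidy: 174 - 0.625q = 200/3 + (1/3)q gives q* = 112 and p* = 104.
With the subsidy, sellers receive ps = pb + 23 for each unit, where pb is the price buyers pay.
On the curves, pb = 174 - 0.625q and ps = 200/3 + (1/3)q; the wedge ps − pb = 23 gives 200/3 + (1/3)q − (174 - 0.625q) = 23, so q' = 136.
Then pb = 174 − 0.625·136 = 89 and ps = 200/3 + (1/3)·136 = 112.
Government outlay = subsidy × quantity = 23 × 136 = 3128.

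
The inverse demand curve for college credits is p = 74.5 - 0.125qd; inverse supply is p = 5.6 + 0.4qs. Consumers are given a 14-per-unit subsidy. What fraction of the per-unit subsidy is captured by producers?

Pre-subsidy: 74.5 - 0.125q = 5.6 + 0.4q gives q* = 2756/21 and p* = 1220/21.
With the rebate, buyers effectively pay pb = ps − 14, where ps is the price sellers receive.
On the curves, pb = 74.5 - 0.125q and ps = 5.6 + 0.4q; the wedge ps − pb = 14 gives 5.6 + 0.4q − (74.5 - 0.125q) = 14, so q' = 3316/21.
Then pb = 74.5 − 0.125·(3316/21) = 1150/21 and ps = 5.6 + 0.4·(3316/21) = 1444/21.
Buyers' price falls by p* − pb = 1220/21 − 1150/21 = 10/3; sellers' price rises by ps − p* = 1444/21 − 1220/21 = 32/3.
So producers capture (32/3)/14 = 16/21 of each unit of subsidy.

Producer share = 16/21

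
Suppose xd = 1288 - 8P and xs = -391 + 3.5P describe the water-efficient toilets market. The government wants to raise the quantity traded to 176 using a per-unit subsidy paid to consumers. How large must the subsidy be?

At x = 176, invert demand for the buyer price: Pb = (1288 − 176)/8 = 139; invert supply for the seller price: Ps = (176 − (-391))/3.5 = 162.
The subsidy must fill the gap: s = Ps − Pb = 162 − 139 = 23.

Required subsidy s = 23 per unit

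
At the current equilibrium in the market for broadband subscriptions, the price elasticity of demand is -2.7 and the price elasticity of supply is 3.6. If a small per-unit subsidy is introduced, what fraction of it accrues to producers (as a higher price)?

Producer share = 3/7

For a small subsidy around the equilibrium, the benefit split depends on the relative slopes, which at a point are proportional to the elasticities.
Buyer share = εs/(εs + |εd|) = 3.6/(3.6 + 2.7) = 4/7; seller share = |εd|/(εs + |εd|) = 3/7.
So producers capture 3/7 of the subsidy.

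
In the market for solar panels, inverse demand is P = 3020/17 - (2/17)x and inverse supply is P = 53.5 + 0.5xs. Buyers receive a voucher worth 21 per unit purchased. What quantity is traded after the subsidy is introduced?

Pre-subsidy: 3020/17 - (2/17)x = 53.5 + 0.5x gives x* = 201 and P* = 154.
With the rebate, buyers effectively pay Pb = Ps − 21, where Ps is the price sellers receive.
On the curves, Pb = 3020/17 - (2/17)x and Ps = 53.5 + 0.5x; the wedge Ps − Pb = 21 gives 53.5 + 0.5x − (3020/17 - (2/17)x) = 21, so x' = 235.
Then Pb = 3020/17 − (2/17)·235 = 150 and Ps = 53.5 + 0.5·235 = 171.

x' = 235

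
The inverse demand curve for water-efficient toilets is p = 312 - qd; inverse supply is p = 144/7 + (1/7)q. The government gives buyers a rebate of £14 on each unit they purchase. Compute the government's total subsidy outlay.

Pre-subsidy: 312 - q = 144/7 + (1/7)q gives q* = 255 and p* = 57.
With the rebate, buyers effectively pay pb = ps − 14, where ps is the price sellers receive.
On the curves, pb = 312 - q and ps = 144/7 + (1/7)q; the wedge ps − pb = 14 gives 144/7 + (1/7)q − (312 - q) = 14, so q' = 267.25.
Then pb = 312 − 1·267.25 = 44.75 and ps = 144/7 + (1/7)·267.25 = 58.75.
Government outlay = subsidy × quantity = 14 × 267.25 = 3741.5.

Government cost = £3741.5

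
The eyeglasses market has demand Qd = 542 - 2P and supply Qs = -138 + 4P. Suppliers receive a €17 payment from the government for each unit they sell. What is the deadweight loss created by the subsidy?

Deadweight loss = 578/3

Pre-subsidy: 542 - 2P = -138 + 4P gives P* = 340/3, Q* = 946/3.
With the subsidy, sellers receive Ps = Pb + 17 for each unit, where Pb is the price buyers pay.
Supply in terms of Pb becomes Qs = -138 + 4(Pb + 17) = -70 + 4Pb. Setting this equal to demand: 542 - 2Pb = -70 + 4Pb, so Pb = 102.
Sellers receive Ps = 102 + 17 = 119; Q' = 542 − 2·102 = 338.
The subsidy expands output by 338 − 946/3 = 68/3 past the efficient level; on those units the gap between marginal cost and willingness to pay runs from 0 up to 17.
DWL = ½ × 17 × 68/3 = 578/3.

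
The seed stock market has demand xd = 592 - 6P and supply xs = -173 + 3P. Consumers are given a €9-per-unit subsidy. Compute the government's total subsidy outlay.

Pre-subsidy: 592 - 6P = -173 + 3P gives P* = 85, x* = 82.
With the rebate, buyers effectively pay Pb = Ps − 9, where Ps is the price sellers receive.
Demand in terms of Ps becomes xd = 592 − 6(Ps − 9) = 646 - 6Ps. Setting this equal to supply: 646 - 6Ps = -173 + 3Ps, so Ps = 91.
Buyers pay Pb = 91 − 9 = 82; x' = -173 + 3·91 = 100.
Government outlay = subsidy × quantity = 9 × 100 = 900.

Government cost = €900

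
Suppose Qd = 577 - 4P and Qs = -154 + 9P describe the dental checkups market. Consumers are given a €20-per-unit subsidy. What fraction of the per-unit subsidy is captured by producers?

Producer share = 4/13

Pre-subsidy: 577 - 4P = -154 + 9P gives P* = 731/13, Q* = 4577/13.
With the rebate, buyers effectively pay Pb = Ps − 20, where Ps is the price sellers receive.
Demand in terms of Ps becomes Qd = 577 − 4(Ps − 20) = 657 - 4Ps. Setting this equal to supply: 657 - 4Ps = -154 + 9Ps, so Ps = 811/13.
Buyers pay Pb = 811/13 − 20 = 551/13; Q' = -154 + 9·(811/13) = 5297/13.
Buyers' price falls by P* − Pb = 731/13 − 551/13 = 180/13; sellers' price rises by Ps − P* = 811/13 − 731/13 = 80/13.
So producers capture (80/13)/20 = 4/13 of each unit of subsidy.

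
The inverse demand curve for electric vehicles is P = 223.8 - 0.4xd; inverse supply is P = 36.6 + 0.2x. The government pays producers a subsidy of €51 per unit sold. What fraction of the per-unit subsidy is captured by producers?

Pre-subsidy: 223.8 - 0.4x = 36.6 + 0.2x gives x* = 312 and P* = 99.
With the subsidy, sellers receive Ps = Pb + 51 for each unit, where Pb is the price buyers pay.
On the curves, Pb = 223.8 - 0.4x and Ps = 36.6 + 0.2x; the wedge Ps − Pb = 51 gives 36.6 + 0.2x − (223.8 - 0.4x) = 51, so x' = 397.
Then Pb = 223.8 − 0.4·397 = 65 and Ps = 36.6 + 0.2·397 = 116.
Buyers' price falls by P* − Pb = 99 − 65 = 34; sellers' price rises by Ps − P* = 116 − 99 = 17.
So producers capture 17/51 = 1/3 of each unit of subsidy.

Producer share = 1/3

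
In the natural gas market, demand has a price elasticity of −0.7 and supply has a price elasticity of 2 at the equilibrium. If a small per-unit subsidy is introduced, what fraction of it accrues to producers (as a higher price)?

Producer share = 7/27

For a small subsidy around the equilibrium, the benefit split depends on the relative slopes, which at a point are proportional to the elasticities.
Buyer share = εs/(εs + |εd|) = 2/(2 + 0.7) = 20/27; seller share = |εd|/(εs + |εd|) = 7/27.
So producers capture 7/27 of the subsidy.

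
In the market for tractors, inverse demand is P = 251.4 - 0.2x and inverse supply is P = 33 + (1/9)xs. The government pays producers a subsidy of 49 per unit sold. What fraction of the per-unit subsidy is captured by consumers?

Pre-subsidy: 251.4 - 0.2x = 33 + (1/9)x gives x* = 702 and P* = 111.
With the subsidy, sellers receive Ps = Pb + 49 for each unit, where Pb is the price buyers pay.
On the curves, Pb = 251.4 - 0.2x and Ps = 33 + (1/9)x; the wedge Ps − Pb = 49 gives 33 + (1/9)x − (251.4 - 0.2x) = 49, so x' = 859.5.
Then Pb = 251.4 − 0.2·859.5 = 79.5 and Ps = 33 + (1/9)·859.5 = 128.5.
Buyers' price falls by P* − Pb = 111 − 79.5 = 31.5; sellers' price rises by Ps − P* = 128.5 − 111 = 17.5.
So consumers capture 31.5/49 = 9/14 of each unit of subsidy.

Consumer share = 9/14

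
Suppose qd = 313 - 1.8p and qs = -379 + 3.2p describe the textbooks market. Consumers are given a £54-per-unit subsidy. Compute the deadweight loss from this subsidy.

Deadweight loss = £1679.616

Pre-subsidy: 313 - 1.8p = -379 + 3.2p gives p* = 138.4, q* = 63.88.
With the rebate, buyers effectively pay pb = ps − 54, where ps is the price sellers receive.
Demand in terms of ps becomes qd = 313 − 1.8(ps − 54) = 410.2 - 1.8ps. Setting this equal to supply: 410.2 - 1.8ps = -379 + 3.2ps, so ps = 157.84.
Buyers pay pb = 157.84 − 54 = 103.84; q' = -379 + 3.2·157.84 = 126.088.
The subsidy expands output by 126.088 − 63.88 = 62.208 past the efficient level; on those units the gap between marginal cost and willingness to pay runs from 0 up to 54.
DWL = ½ × 54 × 62.208 = 1679.616.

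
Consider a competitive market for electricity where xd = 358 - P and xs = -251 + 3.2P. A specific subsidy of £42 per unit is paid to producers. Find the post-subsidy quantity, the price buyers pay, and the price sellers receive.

x' = 245; buyers pay £113; sellers receive £155

Pre-subsidy: 358 - P = -251 + 3.2P gives P* = 145, x* = 213.
With the subsidy, sellers receive Ps = Pb + 42 for each unit, where Pb is the price buyers pay.
Supply in terms of Pb becomes xs = -251 + 3.2(Pb + 42) = -116.6 + 3.2Pb. Setting this equal to demand: 358 - Pb = -116.6 + 3.2Pb, so Pb = 113.
Sellers receive Ps = 113 + 42 = 155; x' = 358 − 1·113 = 245.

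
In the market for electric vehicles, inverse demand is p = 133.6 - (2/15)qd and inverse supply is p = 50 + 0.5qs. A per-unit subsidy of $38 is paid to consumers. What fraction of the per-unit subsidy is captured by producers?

Producer share = 15/19

Pre-subsidy: 133.6 - (2/15)q = 50 + 0.5q gives q* = 132 and p* = 116.
With the rebate, buyers effectively pay pb = ps − 38, where ps is the price sellers receive.
On the curves, pb = 133.6 - (2/15)q and ps = 50 + 0.5q; the wedge ps − pb = 38 gives 50 + 0.5q − (133.6 - (2/15)q) = 38, so q' = 192.
Then pb = 133.6 − (2/15)·192 = 108 and ps = 50 + 0.5·192 = 146.
Buyers' price falls by p* − pb = 116 − 108 = 8; sellers' price rises by ps − p* = 146 − 116 = 30.
So producers capture 30/38 = 15/19 of each unit of subsidy.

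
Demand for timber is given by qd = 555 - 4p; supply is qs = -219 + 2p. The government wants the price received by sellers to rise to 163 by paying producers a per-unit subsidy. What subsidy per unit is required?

Required subsidy s = 51 per unit

At a seller price of 163, quantity supplied is -219 + 2·163 = 107.
Buyers absorb 107 only when they pay pb with 555 − 4·pb = 107, i.e. pb = 112.
s = ps − pb = 163 − 112 = 51.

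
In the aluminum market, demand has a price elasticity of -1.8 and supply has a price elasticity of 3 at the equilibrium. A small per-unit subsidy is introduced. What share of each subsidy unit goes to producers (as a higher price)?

For a small subsidy around the equilibrium, the benefit split depends on the relative slopes, which at a point are proportional to the elasticities.
Buyer share = εs/(εs + |εd|) = 3/(3 + 1.8) = 0.625; seller share = |εd|/(εs + |εd|) = 0.375.
So producers capture 0.375 of the subsidy.

Producer share = 0.375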